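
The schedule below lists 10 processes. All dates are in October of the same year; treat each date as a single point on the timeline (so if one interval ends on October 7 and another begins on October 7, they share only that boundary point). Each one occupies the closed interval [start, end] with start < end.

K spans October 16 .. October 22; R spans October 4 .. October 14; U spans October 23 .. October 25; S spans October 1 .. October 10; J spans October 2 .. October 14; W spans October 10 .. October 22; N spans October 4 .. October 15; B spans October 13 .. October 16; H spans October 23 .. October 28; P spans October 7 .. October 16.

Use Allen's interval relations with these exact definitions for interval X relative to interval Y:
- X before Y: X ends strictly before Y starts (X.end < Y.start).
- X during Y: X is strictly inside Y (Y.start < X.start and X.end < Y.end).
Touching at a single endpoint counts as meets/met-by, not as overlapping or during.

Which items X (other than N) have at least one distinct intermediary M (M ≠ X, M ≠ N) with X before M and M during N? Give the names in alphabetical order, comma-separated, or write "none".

Target N = [October 4, October 15].
Intermediaries M with M during N: none.
Union: none.

none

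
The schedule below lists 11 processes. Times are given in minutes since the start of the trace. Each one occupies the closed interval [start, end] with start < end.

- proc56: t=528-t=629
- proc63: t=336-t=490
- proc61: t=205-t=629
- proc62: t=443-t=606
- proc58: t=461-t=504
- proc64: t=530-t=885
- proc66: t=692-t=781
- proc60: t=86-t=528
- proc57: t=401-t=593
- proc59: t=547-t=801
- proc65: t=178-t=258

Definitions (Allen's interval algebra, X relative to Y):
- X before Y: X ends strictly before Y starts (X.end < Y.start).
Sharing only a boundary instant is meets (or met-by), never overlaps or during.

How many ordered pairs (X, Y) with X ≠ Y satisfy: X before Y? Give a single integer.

Checking all 110 ordered pairs for relation 'before'; matching pairs in alphabetical order:
(proc56, proc66): proc56 before proc66 ✓
(proc57, proc66): proc57 before proc66 ✓
(proc58, proc56): proc58 before proc56 ✓
(proc58, proc59): proc58 before proc59 ✓
(proc58, proc64): proc58 before proc64 ✓
(proc58, proc66): proc58 before proc66 ✓
(proc60, proc59): proc60 before proc59 ✓
(proc60, proc64): proc60 before proc64 ✓
(proc60, proc66): proc60 before proc66 ✓
(proc61, proc66): proc61 before proc66 ✓
(proc62, proc66): proc62 before proc66 ✓
(proc63, proc56): proc63 before proc56 ✓
(proc63, proc59): proc63 before proc59 ✓
(proc63, proc64): proc63 before proc64 ✓
(proc63, proc66): proc63 before proc66 ✓
(proc65, proc56): proc65 before proc56 ✓
(proc65, proc57): proc65 before proc57 ✓
(proc65, proc58): proc65 before proc58 ✓
(proc65, proc59): proc65 before proc59 ✓
(proc65, proc62): proc65 before proc62 ✓
(proc65, proc63): proc65 before proc63 ✓
(proc65, proc64): proc65 before proc64 ✓
(proc65, proc66): proc65 before proc66 ✓
Count: 23.

23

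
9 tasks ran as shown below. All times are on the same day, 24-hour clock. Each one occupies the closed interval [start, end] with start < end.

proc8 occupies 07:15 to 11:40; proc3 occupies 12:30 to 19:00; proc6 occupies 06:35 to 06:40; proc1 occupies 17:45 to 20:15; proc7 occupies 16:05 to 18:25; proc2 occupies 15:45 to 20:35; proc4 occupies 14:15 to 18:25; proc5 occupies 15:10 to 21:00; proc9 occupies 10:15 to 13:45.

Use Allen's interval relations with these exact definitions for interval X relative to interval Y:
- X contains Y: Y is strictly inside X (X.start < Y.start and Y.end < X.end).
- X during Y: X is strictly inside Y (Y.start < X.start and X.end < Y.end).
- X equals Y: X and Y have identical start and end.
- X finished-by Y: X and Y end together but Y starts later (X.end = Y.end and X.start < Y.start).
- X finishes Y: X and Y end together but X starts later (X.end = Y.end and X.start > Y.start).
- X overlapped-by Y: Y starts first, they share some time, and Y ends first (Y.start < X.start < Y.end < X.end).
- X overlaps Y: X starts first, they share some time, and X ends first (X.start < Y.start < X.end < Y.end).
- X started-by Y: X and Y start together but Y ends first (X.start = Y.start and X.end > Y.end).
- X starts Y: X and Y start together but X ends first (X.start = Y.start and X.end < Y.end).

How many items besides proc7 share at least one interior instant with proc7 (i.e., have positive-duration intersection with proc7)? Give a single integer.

5

Target proc7 = [16:05, 18:25].
proc1 [17:45, 20:15] → overlapped-by → counts.
proc2 [15:45, 20:35] → contains → counts.
proc3 [12:30, 19:00] → contains → counts.
proc4 [14:15, 18:25] → finished-by → counts.
proc5 [15:10, 21:00] → contains → counts.
proc6 [06:35, 06:40] → before → no.
proc8 [07:15, 11:40] → before → no.
proc9 [10:15, 13:45] → before → no.
Total: 5.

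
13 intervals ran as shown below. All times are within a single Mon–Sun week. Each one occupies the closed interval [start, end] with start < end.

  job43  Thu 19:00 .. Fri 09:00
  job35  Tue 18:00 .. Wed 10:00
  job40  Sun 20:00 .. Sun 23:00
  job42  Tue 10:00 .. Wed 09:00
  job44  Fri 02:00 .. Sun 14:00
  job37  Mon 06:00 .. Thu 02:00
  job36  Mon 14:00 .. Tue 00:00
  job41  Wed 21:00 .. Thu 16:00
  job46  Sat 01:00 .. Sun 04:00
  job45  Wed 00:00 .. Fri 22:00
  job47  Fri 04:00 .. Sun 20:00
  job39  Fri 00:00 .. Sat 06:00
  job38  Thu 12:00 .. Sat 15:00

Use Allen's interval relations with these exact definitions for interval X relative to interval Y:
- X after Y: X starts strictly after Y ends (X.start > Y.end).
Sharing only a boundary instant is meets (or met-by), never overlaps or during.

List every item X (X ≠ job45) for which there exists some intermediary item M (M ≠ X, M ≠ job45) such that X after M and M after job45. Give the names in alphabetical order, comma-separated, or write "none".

job40

Target job45 = [Wed 00:00, Fri 22:00].
Intermediaries M with M after job45: job40, job46.
Via job40 — items with X after job40: none.
Via job46 — items with X after job46: job40.
Union: job40.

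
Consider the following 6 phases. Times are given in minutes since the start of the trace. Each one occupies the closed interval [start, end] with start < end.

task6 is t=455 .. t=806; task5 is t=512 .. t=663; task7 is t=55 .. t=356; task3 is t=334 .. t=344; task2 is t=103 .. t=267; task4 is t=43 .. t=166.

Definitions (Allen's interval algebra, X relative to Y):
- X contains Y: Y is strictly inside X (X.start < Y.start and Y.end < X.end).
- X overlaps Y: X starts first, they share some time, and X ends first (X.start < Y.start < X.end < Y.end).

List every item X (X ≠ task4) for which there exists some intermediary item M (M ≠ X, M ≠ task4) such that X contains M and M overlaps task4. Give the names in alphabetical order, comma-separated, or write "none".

none

Target task4 = [t=43, t=166].
Intermediaries M with M overlaps task4: none.
Union: none.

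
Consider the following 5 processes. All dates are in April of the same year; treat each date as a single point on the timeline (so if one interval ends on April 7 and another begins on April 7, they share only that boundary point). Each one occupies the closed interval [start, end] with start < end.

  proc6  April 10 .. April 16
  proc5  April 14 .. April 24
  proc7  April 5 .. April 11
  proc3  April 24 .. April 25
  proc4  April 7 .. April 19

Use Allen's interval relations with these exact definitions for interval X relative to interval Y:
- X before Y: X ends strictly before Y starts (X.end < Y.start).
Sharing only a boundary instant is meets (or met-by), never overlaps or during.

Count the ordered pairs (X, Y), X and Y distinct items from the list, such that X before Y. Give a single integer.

Checking all 20 ordered pairs for relation 'before'; matching pairs in alphabetical order:
(proc4, proc3): proc4 before proc3 ✓
(proc6, proc3): proc6 before proc3 ✓
(proc7, proc3): proc7 before proc3 ✓
(proc7, proc5): proc7 before proc5 ✓
Count: 4.

4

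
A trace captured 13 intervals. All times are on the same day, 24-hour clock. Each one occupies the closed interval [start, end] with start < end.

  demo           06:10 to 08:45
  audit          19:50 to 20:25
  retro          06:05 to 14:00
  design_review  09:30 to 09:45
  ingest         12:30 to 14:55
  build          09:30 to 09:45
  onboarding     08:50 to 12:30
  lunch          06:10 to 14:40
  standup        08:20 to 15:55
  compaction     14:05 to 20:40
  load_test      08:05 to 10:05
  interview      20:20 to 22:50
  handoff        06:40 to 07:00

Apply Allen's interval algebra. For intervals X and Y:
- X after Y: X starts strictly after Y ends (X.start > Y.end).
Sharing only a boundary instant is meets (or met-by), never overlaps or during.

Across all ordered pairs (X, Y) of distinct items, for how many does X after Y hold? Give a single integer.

Checking all 156 ordered pairs for relation 'after'; matching pairs in alphabetical order:
(audit, build): audit after build ✓
(audit, demo): audit after demo ✓
(audit, design_review): audit after design_review ✓
(audit, handoff): audit after handoff ✓
(audit, ingest): audit after ingest ✓
(audit, load_test): audit after load_test ✓
(audit, lunch): audit after lunch ✓
(audit, onboarding): audit after onboarding ✓
(audit, retro): audit after retro ✓
(audit, standup): audit after standup ✓
(build, demo): build after demo ✓
(build, handoff): build after handoff ✓
(compaction, build): compaction after build ✓
(compaction, demo): compaction after demo ✓
(compaction, design_review): compaction after design_review ✓
(compaction, handoff): compaction after handoff ✓
(compaction, load_test): compaction after load_test ✓
(compaction, onboarding): compaction after onboarding ✓
(compaction, retro): compaction after retro ✓
(design_review, demo): design_review after demo ✓
(design_review, handoff): design_review after handoff ✓
(ingest, build): ingest after build ✓
(ingest, demo): ingest after demo ✓
(ingest, design_review): ingest after design_review ✓
... plus 16 further pairs not listed.
Count: 40.

40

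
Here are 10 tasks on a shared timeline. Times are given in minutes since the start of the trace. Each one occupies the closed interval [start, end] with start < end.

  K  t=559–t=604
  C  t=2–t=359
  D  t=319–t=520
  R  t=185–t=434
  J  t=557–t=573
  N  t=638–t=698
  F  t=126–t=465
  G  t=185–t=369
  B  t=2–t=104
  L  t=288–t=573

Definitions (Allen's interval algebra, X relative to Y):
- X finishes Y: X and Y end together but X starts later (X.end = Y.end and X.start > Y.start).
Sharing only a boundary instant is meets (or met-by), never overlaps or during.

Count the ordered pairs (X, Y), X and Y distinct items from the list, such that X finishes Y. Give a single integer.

Checking all 90 ordered pairs for relation 'finishes'; matching pairs in alphabetical order:
(J, L): J finishes L ✓
Count: 1.

1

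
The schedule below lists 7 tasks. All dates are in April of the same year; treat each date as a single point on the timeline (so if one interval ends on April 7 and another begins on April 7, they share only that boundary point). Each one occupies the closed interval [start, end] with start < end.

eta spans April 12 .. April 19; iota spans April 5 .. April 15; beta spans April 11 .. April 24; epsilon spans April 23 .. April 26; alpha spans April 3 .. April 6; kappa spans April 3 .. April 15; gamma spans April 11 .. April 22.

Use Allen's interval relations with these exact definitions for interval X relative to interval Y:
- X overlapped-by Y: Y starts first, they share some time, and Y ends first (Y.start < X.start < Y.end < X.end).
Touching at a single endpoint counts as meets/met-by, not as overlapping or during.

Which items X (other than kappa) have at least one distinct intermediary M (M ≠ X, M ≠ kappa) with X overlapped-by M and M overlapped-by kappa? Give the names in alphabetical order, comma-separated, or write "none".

epsilon

Target kappa = [April 3, April 15].
Intermediaries M with M overlapped-by kappa: beta, eta, gamma.
Via beta — items with X overlapped-by beta: epsilon.
Via eta — items with X overlapped-by eta: none.
Via gamma — items with X overlapped-by gamma: none.
Union: epsilon.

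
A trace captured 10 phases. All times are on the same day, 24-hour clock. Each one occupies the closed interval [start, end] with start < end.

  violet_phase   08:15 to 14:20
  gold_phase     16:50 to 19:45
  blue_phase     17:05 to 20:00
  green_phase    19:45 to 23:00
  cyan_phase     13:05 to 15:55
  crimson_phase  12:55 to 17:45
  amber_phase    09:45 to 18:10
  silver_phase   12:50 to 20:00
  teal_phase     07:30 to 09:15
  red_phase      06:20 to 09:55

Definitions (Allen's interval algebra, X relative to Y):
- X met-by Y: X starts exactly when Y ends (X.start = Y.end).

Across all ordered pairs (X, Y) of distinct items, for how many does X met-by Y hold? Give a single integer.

Checking all 90 ordered pairs for relation 'met-by'; matching pairs in alphabetical order:
(green_phase, gold_phase): green_phase met-by gold_phase ✓
Count: 1.

1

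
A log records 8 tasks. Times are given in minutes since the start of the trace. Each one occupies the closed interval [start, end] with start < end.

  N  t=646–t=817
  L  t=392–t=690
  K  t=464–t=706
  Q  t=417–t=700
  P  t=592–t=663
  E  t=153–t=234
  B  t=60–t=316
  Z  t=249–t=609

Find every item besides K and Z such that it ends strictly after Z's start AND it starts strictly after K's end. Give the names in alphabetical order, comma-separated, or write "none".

none

Conditions: its end is strictly after Z's start (X.end > t=249) AND its start is strictly after K's end (X.start > t=706).
B: end t=316 > t=249? ✓; start t=60 > t=706? ✗ → no.
E: end t=234 > t=249? ✗; start t=153 > t=706? ✗ → no.
L: end t=690 > t=249? ✓; start t=392 > t=706? ✗ → no.
N: end t=817 > t=249? ✓; start t=646 > t=706? ✗ → no.
P: end t=663 > t=249? ✓; start t=592 > t=706? ✗ → no.
Q: end t=700 > t=249? ✓; start t=417 > t=706? ✗ → no.
Result: none.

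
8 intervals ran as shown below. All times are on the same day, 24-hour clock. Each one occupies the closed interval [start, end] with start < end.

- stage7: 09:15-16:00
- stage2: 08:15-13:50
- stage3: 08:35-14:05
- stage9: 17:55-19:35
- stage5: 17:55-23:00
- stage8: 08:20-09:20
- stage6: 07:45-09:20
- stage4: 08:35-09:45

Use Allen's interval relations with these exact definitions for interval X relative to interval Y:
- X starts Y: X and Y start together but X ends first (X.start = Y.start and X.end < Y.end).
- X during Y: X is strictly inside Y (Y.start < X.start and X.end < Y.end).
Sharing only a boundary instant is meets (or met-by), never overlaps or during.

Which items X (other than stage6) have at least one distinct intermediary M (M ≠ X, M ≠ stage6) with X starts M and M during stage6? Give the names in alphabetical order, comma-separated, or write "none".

none

Target stage6 = [07:45, 09:20].
Intermediaries M with M during stage6: none.
Union: none.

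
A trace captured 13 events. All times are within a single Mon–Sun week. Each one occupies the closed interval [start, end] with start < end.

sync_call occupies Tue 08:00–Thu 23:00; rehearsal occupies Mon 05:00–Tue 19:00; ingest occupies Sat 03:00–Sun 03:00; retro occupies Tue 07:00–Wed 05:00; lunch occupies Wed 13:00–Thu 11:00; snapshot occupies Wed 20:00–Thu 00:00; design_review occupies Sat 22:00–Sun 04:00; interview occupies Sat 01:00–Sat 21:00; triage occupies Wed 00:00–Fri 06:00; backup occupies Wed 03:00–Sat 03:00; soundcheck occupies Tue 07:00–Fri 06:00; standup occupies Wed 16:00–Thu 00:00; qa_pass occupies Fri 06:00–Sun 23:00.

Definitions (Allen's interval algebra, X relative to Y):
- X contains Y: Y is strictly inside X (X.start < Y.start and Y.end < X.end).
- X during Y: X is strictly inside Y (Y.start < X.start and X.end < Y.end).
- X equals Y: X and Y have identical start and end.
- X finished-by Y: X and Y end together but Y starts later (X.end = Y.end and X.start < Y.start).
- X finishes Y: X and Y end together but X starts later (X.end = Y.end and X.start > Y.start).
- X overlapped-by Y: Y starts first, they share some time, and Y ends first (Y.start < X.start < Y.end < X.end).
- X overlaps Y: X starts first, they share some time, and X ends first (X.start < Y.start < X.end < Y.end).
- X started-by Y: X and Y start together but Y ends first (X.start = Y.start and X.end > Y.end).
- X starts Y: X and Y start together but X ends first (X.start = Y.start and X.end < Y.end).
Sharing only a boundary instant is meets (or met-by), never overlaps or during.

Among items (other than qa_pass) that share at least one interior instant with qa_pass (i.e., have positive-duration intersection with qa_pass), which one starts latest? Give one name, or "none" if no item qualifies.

Target qa_pass = [Fri 06:00, Sun 23:00].
backup [Wed 03:00, Sat 03:00] → overlaps → candidate.
design_review [Sat 22:00, Sun 04:00] → during → candidate.
ingest [Sat 03:00, Sun 03:00] → during → candidate.
interview [Sat 01:00, Sat 21:00] → during → candidate.
lunch [Wed 13:00, Thu 11:00] → before → excluded.
rehearsal [Mon 05:00, Tue 19:00] → before → excluded.
retro [Tue 07:00, Wed 05:00] → before → excluded.
snapshot [Wed 20:00, Thu 00:00] → before → excluded.
soundcheck [Tue 07:00, Fri 06:00] → meets → excluded.
standup [Wed 16:00, Thu 00:00] → before → excluded.
sync_call [Tue 08:00, Thu 23:00] → before → excluded.
triage [Wed 00:00, Fri 06:00] → meets → excluded.
Among candidates, latest start is Sat 22:00 → design_review.

design_review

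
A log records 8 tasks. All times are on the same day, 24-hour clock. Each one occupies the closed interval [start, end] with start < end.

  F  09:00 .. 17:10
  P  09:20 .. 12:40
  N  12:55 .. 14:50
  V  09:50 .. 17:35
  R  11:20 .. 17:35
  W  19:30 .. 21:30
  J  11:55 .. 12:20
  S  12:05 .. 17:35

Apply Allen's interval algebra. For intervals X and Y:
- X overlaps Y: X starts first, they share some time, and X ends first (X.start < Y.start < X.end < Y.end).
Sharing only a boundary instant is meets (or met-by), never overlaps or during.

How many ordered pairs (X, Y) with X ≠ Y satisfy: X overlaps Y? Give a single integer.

Checking all 56 ordered pairs for relation 'overlaps'; matching pairs in alphabetical order:
(F, R): F overlaps R ✓
(F, S): F overlaps S ✓
(F, V): F overlaps V ✓
(J, S): J overlaps S ✓
(P, R): P overlaps R ✓
(P, S): P overlaps S ✓
(P, V): P overlaps V ✓
Count: 7.

7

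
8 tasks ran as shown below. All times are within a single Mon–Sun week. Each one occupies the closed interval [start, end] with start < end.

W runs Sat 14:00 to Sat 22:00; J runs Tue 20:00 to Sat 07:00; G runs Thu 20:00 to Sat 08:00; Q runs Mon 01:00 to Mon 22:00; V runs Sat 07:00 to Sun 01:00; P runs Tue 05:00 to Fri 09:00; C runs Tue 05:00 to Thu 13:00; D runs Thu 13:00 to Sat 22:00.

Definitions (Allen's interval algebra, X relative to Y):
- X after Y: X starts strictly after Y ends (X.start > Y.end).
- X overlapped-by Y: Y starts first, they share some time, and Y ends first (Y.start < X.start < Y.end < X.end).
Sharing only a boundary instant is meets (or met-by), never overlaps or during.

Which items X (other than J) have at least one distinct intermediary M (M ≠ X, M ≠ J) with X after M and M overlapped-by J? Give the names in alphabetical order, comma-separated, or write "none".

Target J = [Tue 20:00, Sat 07:00].
Intermediaries M with M overlapped-by J: D, G.
Via D — items with X after D: none.
Via G — items with X after G: W.
Union: W.

W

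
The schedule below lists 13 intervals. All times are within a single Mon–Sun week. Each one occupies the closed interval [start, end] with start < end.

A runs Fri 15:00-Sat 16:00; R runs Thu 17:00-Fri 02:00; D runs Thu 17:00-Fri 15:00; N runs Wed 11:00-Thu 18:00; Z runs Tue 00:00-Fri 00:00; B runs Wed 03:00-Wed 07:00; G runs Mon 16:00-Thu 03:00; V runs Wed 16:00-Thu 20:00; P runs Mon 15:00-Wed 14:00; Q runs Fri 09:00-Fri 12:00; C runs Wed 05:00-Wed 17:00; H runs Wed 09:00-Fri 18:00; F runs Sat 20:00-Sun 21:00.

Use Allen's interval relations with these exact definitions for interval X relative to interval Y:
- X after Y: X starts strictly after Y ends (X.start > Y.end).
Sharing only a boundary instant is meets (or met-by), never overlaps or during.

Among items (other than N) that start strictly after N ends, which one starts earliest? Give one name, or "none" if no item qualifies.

Target N = [Wed 11:00, Thu 18:00].
A [Fri 15:00, Sat 16:00] → after → candidate.
B [Wed 03:00, Wed 07:00] → before → excluded.
C [Wed 05:00, Wed 17:00] → overlaps → excluded.
D [Thu 17:00, Fri 15:00] → overlapped-by → excluded.
F [Sat 20:00, Sun 21:00] → after → candidate.
G [Mon 16:00, Thu 03:00] → overlaps → excluded.
H [Wed 09:00, Fri 18:00] → contains → excluded.
P [Mon 15:00, Wed 14:00] → overlaps → excluded.
Q [Fri 09:00, Fri 12:00] → after → candidate.
R [Thu 17:00, Fri 02:00] → overlapped-by → excluded.
V [Wed 16:00, Thu 20:00] → overlapped-by → excluded.
Z [Tue 00:00, Fri 00:00] → contains → excluded.
Among candidates, earliest start is Fri 09:00 → Q.

Q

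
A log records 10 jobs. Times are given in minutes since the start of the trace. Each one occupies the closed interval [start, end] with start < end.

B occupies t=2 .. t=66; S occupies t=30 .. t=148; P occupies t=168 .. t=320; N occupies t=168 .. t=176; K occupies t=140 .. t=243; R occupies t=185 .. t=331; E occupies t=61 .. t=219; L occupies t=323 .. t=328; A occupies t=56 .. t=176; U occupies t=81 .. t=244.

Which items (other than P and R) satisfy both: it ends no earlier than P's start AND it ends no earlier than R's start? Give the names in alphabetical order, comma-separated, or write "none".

Conditions: its end is no earlier than P's start (X.end >= t=168) AND its end is no earlier than R's start (X.end >= t=185).
A: end t=176 >= t=168? ✓; end t=176 >= t=185? ✗ → no.
B: end t=66 >= t=168? ✗; end t=66 >= t=185? ✗ → no.
E: end t=219 >= t=168? ✓; end t=219 >= t=185? ✓ → yes.
K: end t=243 >= t=168? ✓; end t=243 >= t=185? ✓ → yes.
L: end t=328 >= t=168? ✓; end t=328 >= t=185? ✓ → yes.
N: end t=176 >= t=168? ✓; end t=176 >= t=185? ✗ → no.
S: end t=148 >= t=168? ✗; end t=148 >= t=185? ✗ → no.
U: end t=244 >= t=168? ✓; end t=244 >= t=185? ✓ → yes.
Result: E, K, L, U.

E, K, L, U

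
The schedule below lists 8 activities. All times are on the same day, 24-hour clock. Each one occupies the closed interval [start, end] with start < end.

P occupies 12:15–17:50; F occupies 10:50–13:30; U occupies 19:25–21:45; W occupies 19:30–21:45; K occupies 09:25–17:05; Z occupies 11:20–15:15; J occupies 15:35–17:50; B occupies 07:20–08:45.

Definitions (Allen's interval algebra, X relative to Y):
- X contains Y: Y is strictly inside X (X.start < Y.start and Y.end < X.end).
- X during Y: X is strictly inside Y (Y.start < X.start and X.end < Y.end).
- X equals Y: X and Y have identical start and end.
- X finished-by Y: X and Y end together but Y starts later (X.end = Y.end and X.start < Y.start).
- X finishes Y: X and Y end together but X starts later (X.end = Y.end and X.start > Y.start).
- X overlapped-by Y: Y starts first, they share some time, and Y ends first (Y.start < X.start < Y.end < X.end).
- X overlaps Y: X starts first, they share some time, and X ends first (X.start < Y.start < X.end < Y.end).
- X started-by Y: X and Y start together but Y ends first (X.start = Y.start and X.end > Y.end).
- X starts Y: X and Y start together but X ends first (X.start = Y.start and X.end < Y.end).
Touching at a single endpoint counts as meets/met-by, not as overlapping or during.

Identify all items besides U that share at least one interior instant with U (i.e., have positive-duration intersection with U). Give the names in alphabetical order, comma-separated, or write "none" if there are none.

Target U = [19:25, 21:45].
B [07:20, 08:45] → before → no.
F [10:50, 13:30] → before → no.
J [15:35, 17:50] → before → no.
K [09:25, 17:05] → before → no.
P [12:15, 17:50] → before → no.
W [19:30, 21:45] → finishes → yes.
Z [11:20, 15:15] → before → no.
Result: W.

W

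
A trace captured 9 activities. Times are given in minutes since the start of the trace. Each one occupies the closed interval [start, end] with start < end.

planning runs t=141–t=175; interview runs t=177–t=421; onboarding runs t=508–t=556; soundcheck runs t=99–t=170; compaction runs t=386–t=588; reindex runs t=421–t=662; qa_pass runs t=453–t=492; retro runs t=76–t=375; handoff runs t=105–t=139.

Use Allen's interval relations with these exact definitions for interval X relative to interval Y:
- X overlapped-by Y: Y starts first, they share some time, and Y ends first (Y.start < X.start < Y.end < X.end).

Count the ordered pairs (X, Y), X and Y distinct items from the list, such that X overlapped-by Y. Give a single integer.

Checking all 72 ordered pairs for relation 'overlapped-by'; matching pairs in alphabetical order:
(compaction, interview): compaction overlapped-by interview ✓
(interview, retro): interview overlapped-by retro ✓
(planning, soundcheck): planning overlapped-by soundcheck ✓
(reindex, compaction): reindex overlapped-by compaction ✓
Count: 4.

4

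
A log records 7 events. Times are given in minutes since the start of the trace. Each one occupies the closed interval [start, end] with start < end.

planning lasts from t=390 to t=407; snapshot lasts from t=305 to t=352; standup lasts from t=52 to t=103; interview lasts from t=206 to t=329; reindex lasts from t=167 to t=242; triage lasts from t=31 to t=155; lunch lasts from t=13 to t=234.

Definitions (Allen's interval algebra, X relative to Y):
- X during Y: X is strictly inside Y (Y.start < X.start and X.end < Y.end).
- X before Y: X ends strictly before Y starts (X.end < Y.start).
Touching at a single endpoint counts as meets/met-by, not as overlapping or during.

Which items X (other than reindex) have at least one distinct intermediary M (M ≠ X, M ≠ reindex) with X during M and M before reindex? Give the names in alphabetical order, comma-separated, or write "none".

standup

Target reindex = [t=167, t=242].
Intermediaries M with M before reindex: standup, triage.
Via standup — items with X during standup: none.
Via triage — items with X during triage: standup.
Union: standup.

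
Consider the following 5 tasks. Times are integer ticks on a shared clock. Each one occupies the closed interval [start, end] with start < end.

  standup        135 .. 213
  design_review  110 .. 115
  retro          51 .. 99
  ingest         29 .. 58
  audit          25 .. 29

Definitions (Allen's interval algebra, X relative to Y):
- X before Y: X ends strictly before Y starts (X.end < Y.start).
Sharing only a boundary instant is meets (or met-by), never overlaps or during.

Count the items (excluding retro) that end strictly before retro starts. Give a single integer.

Target retro = [51, 99].
audit [25, 29] → before → counts.
design_review [110, 115] → after → no.
ingest [29, 58] → overlaps → no.
standup [135, 213] → after → no.
Total: 1.

1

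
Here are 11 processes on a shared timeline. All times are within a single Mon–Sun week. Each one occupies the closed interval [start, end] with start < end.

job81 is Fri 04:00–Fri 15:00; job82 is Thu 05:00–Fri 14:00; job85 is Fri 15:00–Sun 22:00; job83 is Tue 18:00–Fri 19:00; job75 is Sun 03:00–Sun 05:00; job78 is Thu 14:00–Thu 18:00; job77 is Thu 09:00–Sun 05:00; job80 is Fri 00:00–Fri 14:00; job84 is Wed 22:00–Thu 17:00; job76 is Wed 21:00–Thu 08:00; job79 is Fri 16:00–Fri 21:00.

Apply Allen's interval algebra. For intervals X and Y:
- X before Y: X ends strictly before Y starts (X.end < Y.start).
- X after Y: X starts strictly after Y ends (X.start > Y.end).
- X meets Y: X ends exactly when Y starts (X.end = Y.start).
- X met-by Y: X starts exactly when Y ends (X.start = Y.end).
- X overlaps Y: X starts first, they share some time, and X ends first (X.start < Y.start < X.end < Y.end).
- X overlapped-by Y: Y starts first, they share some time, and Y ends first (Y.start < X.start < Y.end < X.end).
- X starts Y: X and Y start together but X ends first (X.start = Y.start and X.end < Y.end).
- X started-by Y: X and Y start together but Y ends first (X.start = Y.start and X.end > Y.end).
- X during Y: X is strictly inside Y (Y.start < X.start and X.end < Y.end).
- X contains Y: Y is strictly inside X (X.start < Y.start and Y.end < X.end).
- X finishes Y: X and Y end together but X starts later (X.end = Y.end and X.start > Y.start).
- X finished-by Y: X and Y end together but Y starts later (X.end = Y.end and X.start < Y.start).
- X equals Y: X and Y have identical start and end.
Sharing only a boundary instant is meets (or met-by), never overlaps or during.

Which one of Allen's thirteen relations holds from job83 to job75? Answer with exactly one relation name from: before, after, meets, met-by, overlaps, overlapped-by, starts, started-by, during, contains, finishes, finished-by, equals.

before

job83 = [Tue 18:00, Fri 19:00]; job75 = [Sun 03:00, Sun 05:00].
Compare endpoints: job83.start < job75.start, job83.start < job75.end, job83.end < job75.start, job83.end < job75.end.
That pattern is 'before'.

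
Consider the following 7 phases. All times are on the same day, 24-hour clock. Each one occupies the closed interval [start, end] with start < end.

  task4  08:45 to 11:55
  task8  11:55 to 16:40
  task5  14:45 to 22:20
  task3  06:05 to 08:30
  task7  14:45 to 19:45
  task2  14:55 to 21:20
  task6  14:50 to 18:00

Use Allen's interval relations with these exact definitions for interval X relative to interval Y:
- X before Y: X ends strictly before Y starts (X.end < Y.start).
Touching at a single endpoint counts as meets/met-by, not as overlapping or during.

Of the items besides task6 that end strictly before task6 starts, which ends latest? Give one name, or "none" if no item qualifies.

Target task6 = [14:50, 18:00].
task2 [14:55, 21:20] → overlapped-by → excluded.
task3 [06:05, 08:30] → before → candidate.
task4 [08:45, 11:55] → before → candidate.
task5 [14:45, 22:20] → contains → excluded.
task7 [14:45, 19:45] → contains → excluded.
task8 [11:55, 16:40] → overlaps → excluded.
Among candidates, latest end is 11:55 → task4.

task4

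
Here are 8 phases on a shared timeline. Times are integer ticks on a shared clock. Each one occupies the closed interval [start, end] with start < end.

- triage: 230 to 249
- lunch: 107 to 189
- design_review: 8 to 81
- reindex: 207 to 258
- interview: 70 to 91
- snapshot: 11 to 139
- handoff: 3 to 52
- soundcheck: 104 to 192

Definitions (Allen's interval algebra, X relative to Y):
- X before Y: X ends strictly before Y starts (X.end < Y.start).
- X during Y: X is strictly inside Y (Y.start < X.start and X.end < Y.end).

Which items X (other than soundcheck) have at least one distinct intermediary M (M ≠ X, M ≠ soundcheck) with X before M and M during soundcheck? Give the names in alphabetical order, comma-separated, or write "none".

Target soundcheck = [104, 192].
Intermediaries M with M during soundcheck: lunch.
Via lunch — items with X before lunch: design_review, handoff, interview.
Union: design_review, handoff, interview.

design_review, handoff, interview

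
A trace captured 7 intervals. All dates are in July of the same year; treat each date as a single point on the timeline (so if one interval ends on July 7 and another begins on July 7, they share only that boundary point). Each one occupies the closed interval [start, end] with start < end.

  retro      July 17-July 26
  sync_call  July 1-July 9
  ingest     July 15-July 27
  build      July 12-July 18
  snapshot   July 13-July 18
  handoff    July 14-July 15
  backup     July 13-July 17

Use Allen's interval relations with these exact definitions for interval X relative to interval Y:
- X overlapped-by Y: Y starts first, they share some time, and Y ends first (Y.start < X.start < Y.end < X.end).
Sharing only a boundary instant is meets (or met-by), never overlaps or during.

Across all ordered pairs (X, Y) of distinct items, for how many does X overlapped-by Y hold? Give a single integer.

Checking all 42 ordered pairs for relation 'overlapped-by'; matching pairs in alphabetical order:
(ingest, backup): ingest overlapped-by backup ✓
(ingest, build): ingest overlapped-by build ✓
(ingest, snapshot): ingest overlapped-by snapshot ✓
(retro, build): retro overlapped-by build ✓
(retro, snapshot): retro overlapped-by snapshot ✓
Count: 5.

5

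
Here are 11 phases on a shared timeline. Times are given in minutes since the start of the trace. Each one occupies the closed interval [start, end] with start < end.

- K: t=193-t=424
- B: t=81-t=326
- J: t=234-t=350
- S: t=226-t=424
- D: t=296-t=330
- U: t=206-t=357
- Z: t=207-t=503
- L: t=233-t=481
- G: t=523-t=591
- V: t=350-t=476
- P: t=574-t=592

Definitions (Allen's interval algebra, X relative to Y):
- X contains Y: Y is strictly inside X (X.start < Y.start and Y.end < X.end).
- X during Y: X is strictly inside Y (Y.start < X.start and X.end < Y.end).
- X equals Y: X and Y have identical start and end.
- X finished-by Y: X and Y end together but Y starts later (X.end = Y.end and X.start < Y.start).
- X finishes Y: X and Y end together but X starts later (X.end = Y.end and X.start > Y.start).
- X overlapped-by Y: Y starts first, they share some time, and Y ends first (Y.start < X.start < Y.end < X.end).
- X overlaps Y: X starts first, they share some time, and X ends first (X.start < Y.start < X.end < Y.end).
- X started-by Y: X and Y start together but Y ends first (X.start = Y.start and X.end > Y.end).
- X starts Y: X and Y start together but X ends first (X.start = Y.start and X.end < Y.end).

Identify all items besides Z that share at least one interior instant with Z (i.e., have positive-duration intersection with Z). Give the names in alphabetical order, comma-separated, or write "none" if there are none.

B, D, J, K, L, S, U, V

Target Z = [t=207, t=503].
B [t=81, t=326] → overlaps → yes.
D [t=296, t=330] → during → yes.
G [t=523, t=591] → after → no.
J [t=234, t=350] → during → yes.
K [t=193, t=424] → overlaps → yes.
L [t=233, t=481] → during → yes.
P [t=574, t=592] → after → no.
S [t=226, t=424] → during → yes.
U [t=206, t=357] → overlaps → yes.
V [t=350, t=476] → during → yes.
Result: B, D, J, K, L, S, U, V.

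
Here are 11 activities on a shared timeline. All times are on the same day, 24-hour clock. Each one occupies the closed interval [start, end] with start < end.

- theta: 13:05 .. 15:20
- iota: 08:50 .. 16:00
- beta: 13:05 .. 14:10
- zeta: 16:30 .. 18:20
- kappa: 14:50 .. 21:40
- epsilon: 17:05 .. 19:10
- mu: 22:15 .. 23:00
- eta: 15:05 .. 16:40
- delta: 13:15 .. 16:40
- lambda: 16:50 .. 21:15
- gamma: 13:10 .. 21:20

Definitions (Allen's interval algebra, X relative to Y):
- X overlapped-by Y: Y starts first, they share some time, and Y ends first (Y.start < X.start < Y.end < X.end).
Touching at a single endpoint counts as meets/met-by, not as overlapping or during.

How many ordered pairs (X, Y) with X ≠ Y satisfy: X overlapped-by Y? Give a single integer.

16

Checking all 110 ordered pairs for relation 'overlapped-by'; matching pairs in alphabetical order:
(delta, beta): delta overlapped-by beta ✓
(delta, iota): delta overlapped-by iota ✓
(delta, theta): delta overlapped-by theta ✓
(epsilon, zeta): epsilon overlapped-by zeta ✓
(eta, iota): eta overlapped-by iota ✓
(eta, theta): eta overlapped-by theta ✓
(gamma, beta): gamma overlapped-by beta ✓
(gamma, iota): gamma overlapped-by iota ✓
(gamma, theta): gamma overlapped-by theta ✓
(kappa, delta): kappa overlapped-by delta ✓
(kappa, gamma): kappa overlapped-by gamma ✓
(kappa, iota): kappa overlapped-by iota ✓
(kappa, theta): kappa overlapped-by theta ✓
(lambda, zeta): lambda overlapped-by zeta ✓
(zeta, delta): zeta overlapped-by delta ✓
(zeta, eta): zeta overlapped-by eta ✓
Count: 16.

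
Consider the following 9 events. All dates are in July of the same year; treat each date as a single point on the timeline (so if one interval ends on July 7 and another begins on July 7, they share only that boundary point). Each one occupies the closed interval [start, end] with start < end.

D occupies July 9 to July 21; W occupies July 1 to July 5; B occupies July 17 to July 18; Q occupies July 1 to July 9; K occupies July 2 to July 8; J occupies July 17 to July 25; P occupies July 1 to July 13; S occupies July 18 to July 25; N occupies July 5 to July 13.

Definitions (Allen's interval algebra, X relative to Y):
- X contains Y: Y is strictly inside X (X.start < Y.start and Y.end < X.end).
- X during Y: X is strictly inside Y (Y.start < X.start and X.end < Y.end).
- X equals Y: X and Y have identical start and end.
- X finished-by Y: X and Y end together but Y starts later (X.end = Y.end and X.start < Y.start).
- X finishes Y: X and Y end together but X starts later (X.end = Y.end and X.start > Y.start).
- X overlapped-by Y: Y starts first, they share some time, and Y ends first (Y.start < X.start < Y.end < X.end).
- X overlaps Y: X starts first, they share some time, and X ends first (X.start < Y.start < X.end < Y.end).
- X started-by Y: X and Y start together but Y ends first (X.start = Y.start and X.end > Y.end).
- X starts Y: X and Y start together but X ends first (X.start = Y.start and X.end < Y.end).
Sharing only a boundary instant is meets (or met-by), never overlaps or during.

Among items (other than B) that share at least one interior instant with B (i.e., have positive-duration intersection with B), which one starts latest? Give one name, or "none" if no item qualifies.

Target B = [July 17, July 18].
D [July 9, July 21] → contains → candidate.
J [July 17, July 25] → started-by → candidate.
K [July 2, July 8] → before → excluded.
N [July 5, July 13] → before → excluded.
P [July 1, July 13] → before → excluded.
Q [July 1, July 9] → before → excluded.
S [July 18, July 25] → met-by → excluded.
W [July 1, July 5] → before → excluded.
Among candidates, latest start is July 17 → J.

J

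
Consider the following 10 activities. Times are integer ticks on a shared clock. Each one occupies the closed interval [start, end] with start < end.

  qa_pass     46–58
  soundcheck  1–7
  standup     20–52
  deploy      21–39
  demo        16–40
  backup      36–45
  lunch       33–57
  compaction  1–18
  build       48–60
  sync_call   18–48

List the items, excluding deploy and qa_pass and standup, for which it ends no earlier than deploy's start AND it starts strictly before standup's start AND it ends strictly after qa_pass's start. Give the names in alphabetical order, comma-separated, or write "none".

Conditions: its end is no earlier than deploy's start (X.end >= 21) AND its start is strictly before standup's start (X.start < 20) AND its end is strictly after qa_pass's start (X.end > 46).
backup: end 45 >= 21? ✓; start 36 < 20? ✗; end 45 > 46? ✗ → no.
build: end 60 >= 21? ✓; start 48 < 20? ✗; end 60 > 46? ✓ → no.
compaction: end 18 >= 21? ✗; start 1 < 20? ✓; end 18 > 46? ✗ → no.
demo: end 40 >= 21? ✓; start 16 < 20? ✓; end 40 > 46? ✗ → no.
lunch: end 57 >= 21? ✓; start 33 < 20? ✗; end 57 > 46? ✓ → no.
soundcheck: end 7 >= 21? ✗; start 1 < 20? ✓; end 7 > 46? ✗ → no.
sync_call: end 48 >= 21? ✓; start 18 < 20? ✓; end 48 > 46? ✓ → yes.
Result: sync_call.

sync_call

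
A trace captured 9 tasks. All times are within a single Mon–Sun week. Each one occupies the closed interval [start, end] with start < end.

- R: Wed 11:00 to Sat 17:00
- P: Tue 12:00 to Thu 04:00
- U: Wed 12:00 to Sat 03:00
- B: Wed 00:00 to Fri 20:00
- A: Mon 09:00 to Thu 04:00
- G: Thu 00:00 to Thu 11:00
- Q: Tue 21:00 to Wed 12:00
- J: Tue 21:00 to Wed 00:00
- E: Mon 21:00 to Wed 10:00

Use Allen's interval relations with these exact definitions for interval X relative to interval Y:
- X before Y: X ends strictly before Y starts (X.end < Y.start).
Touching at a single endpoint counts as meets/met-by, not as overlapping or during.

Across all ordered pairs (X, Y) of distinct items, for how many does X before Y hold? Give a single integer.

Checking all 72 ordered pairs for relation 'before'; matching pairs in alphabetical order:
(E, G): E before G ✓
(E, R): E before R ✓
(E, U): E before U ✓
(J, G): J before G ✓
(J, R): J before R ✓
(J, U): J before U ✓
(Q, G): Q before G ✓
Count: 7.

7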